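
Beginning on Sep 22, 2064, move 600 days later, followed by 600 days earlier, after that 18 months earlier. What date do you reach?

March 22, 2063

Advancing 600 days from September 22, 2064:
September has 30 days, so 30 − 22 = 8 days remain after September 22, 2064; 600 − 8 = 592 left.
October 2064 has 31 days: 592 − 31 = 561 left.
November 2064 has 30 days: 561 − 30 = 531 left.
December 2064 has 31 days: 531 − 31 = 500 left.
January 2065 has 31 days: 500 − 31 = 469 left.
February 2065 has 28 days (2065 is not a leap year): 469 − 28 = 441 left.
March 2065 has 31 days: 441 − 31 = 410 left.
April 2065 has 30 days: 410 − 30 = 380 left.
May 2065 has 31 days: 380 − 31 = 349 left.
June 2065 has 30 days: 349 − 30 = 319 left.
July 2065 has 31 days: 319 − 31 = 288 left.
August 2065 has 31 days: 288 − 31 = 257 left.
September 2065 has 30 days: 257 − 30 = 227 left.
October 2065 has 31 days: 227 − 31 = 196 left.
November 2065 has 30 days: 196 − 30 = 166 left.
December 2065 has 31 days: 166 − 31 = 135 left.
January 2066 has 31 days: 135 − 31 = 104 left.
February 2066 has 28 days (2066 is not a leap year): 104 − 28 = 76 left.
March 2066 has 31 days: 76 − 31 = 45 left.
April 2066 has 30 days: 45 − 30 = 15 left.
15 days into May 2066 → May 15, 2066.
Counting back 600 days from May 15, 2066:
Going back 15 days from May 15, 2066 reaches the end of the previous month; 600 − 15 = 585 left.
April 2066 has 30 days: 585 − 30 = 555 left.
March 2066 has 31 days: 555 − 31 = 524 left.
February 2066 has 28 days (2066 is not a leap year): 524 − 28 = 496 left.
January 2066 has 31 days: 496 − 31 = 465 left.
December 2065 has 31 days: 465 − 31 = 434 left.
November 2065 has 30 days: 434 − 30 = 404 left.
October 2065 has 31 days: 404 − 31 = 373 left.
September 2065 has 30 days: 373 − 30 = 343 left.
August 2065 has 31 days: 343 − 31 = 312 left.
July 2065 has 31 days: 312 − 31 = 281 left.
June 2065 has 30 days: 281 − 30 = 251 left.
May 2065 has 31 days: 251 − 31 = 220 left.
April 2065 has 30 days: 220 − 30 = 190 left.
March 2065 has 31 days: 190 − 31 = 159 left.
February 2065 has 28 days (2065 is not a leap year): 159 − 28 = 131 left.
January 2065 has 31 days: 131 − 31 = 100 left.
December 2064 has 31 days: 100 − 31 = 69 left.
November 2064 has 30 days: 69 − 30 = 39 left.
October 2064 has 31 days: 39 − 31 = 8 left.
September 2064 has 30 days; 30 − 8 = 22 → September 22, 2064.
Subtracting 18 months from September 22, 2064:
month 9 − 18 = -9, which is month 3 of year 2063 → March 2063.
Day 22 is valid in March, giving March 22, 2063.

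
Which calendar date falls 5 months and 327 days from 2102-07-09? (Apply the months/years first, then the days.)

Counting forward 5 months and 327 days from July 9, 2102: first the month/year part, then the days.
month 7 + 5 = 12 → December 2102.
Day 9 is valid in December, giving December 9, 2102.
Now add 327 days from December 9, 2102.
December has 31 days, so 31 − 9 = 22 days remain after December 9, 2102; 327 − 22 = 305 left.
January 2103 has 31 days: 305 − 31 = 274 left.
February 2103 has 28 days (2103 is not a leap year): 274 − 28 = 246 left.
March 2103 has 31 days: 246 − 31 = 215 left.
April 2103 has 30 days: 215 − 30 = 185 left.
May 2103 has 31 days: 185 − 31 = 154 left.
June 2103 has 30 days: 154 − 30 = 124 left.
July 2103 has 31 days: 124 − 31 = 93 left.
August 2103 has 31 days: 93 − 31 = 62 left.
September 2103 has 30 days: 62 − 30 = 32 left.
October 2103 has 31 days: 32 − 31 = 1 left.
1 day into November 2103 → November 1, 2103.

November 1, 2103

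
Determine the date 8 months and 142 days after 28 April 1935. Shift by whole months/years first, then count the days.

May 18, 1936

Adding 8 months and 142 days from April 28, 1935: first the month/year part, then the days.
month 4 + 8 = 12 → December 1935.
Day 28 is valid in December, giving December 28, 1935.
Now add 142 days from December 28, 1935.
December has 31 days, so 31 − 28 = 3 days remain after December 28, 1935; 142 − 3 = 139 left.
January 1936 has 31 days: 139 − 31 = 108 left.
February 1936 has 29 days (1936 is a leap year): 108 − 29 = 79 left.
March 1936 has 31 days: 79 − 31 = 48 left.
April 1936 has 30 days: 48 − 30 = 18 left.
18 days into May 1936 → May 18, 1936.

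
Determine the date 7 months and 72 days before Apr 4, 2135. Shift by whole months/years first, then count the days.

June 24, 2134

Counting back 7 months and 72 days from April 4, 2135: first the month/year part, then the days.
month 4 − 7 = -3, which is month 9 of year 2134 → September 2134.
Day 4 is valid in September, giving September 4, 2134.
Now subtract 72 days from September 4, 2134.
Going back 4 days from September 4, 2134 reaches the end of the previous month; 72 − 4 = 68 left.
August 2134 has 31 days: 68 − 31 = 37 left.
July 2134 has 31 days: 37 − 31 = 6 left.
June 2134 has 30 days; 30 − 6 = 24 → June 24, 2134.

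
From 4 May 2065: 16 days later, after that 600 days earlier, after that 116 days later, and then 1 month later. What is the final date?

Adding 16 days from May 4, 2065:
May has 31 days; 4 + 16 = 20, still in May.
Going back 600 days from May 20, 2065:
Going back 20 days from May 20, 2065 reaches the end of the previous month; 600 − 20 = 580 left.
April 2065 has 30 days: 580 − 30 = 550 left.
March 2065 has 31 days: 550 − 31 = 519 left.
February 2065 has 28 days (2065 is not a leap year): 519 − 28 = 491 left.
January 2065 has 31 days: 491 − 31 = 460 left.
December 2064 has 31 days: 460 − 31 = 429 left.
November 2064 has 30 days: 429 − 30 = 399 left.
October 2064 has 31 days: 399 − 31 = 368 left.
September 2064 has 30 days: 368 − 30 = 338 left.
August 2064 has 31 days: 338 − 31 = 307 left.
July 2064 has 31 days: 307 − 31 = 276 left.
June 2064 has 30 days: 276 − 30 = 246 left.
May 2064 has 31 days: 246 − 31 = 215 left.
April 2064 has 30 days: 215 − 30 = 185 left.
March 2064 has 31 days: 185 − 31 = 154 left.
February 2064 has 29 days (2064 is a leap year): 154 − 29 = 125 left.
January 2064 has 31 days: 125 − 31 = 94 left.
December 2063 has 31 days: 94 − 31 = 63 left.
November 2063 has 30 days: 63 − 30 = 33 left.
October 2063 has 31 days: 33 − 31 = 2 left.
September 2063 has 30 days; 30 − 2 = 28 → September 28, 2063.
Counting forward 116 days from September 28, 2063:
September has 30 days, so 30 − 28 = 2 days remain after September 28, 2063; 116 − 2 = 114 left.
October 2063 has 31 days: 114 − 31 = 83 left.
November 2063 has 30 days: 83 − 30 = 53 left.
December 2063 has 31 days: 53 − 31 = 22 left.
22 days into January 2064 → January 22, 2064.
Counting forward 1 month from January 22, 2064:
month 1 + 1 = 2 → February 2064.
Day 22 is valid in February, giving February 22, 2064.

February 22, 2064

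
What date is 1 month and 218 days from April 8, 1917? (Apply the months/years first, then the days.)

December 12, 1917

Counting forward 1 month and 218 days from April 8, 1917: first the month/year part, then the days.
month 4 + 1 = 5 → May 1917.
Day 8 is valid in May, giving May 8, 1917.
Now add 218 days from May 8, 1917.
May has 31 days, so 31 − 8 = 23 days remain after May 8, 1917; 218 − 23 = 195 left.
June 1917 has 30 days: 195 − 30 = 165 left.
July 1917 has 31 days: 165 − 31 = 134 left.
August 1917 has 31 days: 134 − 31 = 103 left.
September 1917 has 30 days: 103 − 30 = 73 left.
October 1917 has 31 days: 73 − 31 = 42 left.
November 1917 has 30 days: 42 − 30 = 12 left.
12 days into December 1917 → December 12, 1917.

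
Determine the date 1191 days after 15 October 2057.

January 18, 2061

Advancing 1191 days from October 15, 2057.
October has 31 days, so 31 − 15 = 16 days remain after October 15, 2057; 1191 − 16 = 1175 left.
November 2057 has 30 days: 1175 − 30 = 1145 left.
December 2057 has 31 days: 1145 − 31 = 1114 left.
January 2058 has 31 days: 1114 − 31 = 1083 left.
February 2058 has 28 days (2058 is not a leap year): 1083 − 28 = 1055 left.
March 2058 has 31 days: 1055 − 31 = 1024 left.
April 2058 has 30 days: 1024 − 30 = 994 left.
May 2058 has 31 days: 994 − 31 = 963 left.
June 2058 has 30 days: 963 − 30 = 933 left.
July 2058 has 31 days: 933 − 31 = 902 left.
August 2058 has 31 days: 902 − 31 = 871 left.
September 2058 has 30 days: 871 − 30 = 841 left.
October 2058 has 31 days: 841 − 31 = 810 left.
November 2058 has 30 days: 810 − 30 = 780 left.
December 2058 has 31 days: 780 − 31 = 749 left.
January 2059 has 31 days: 749 − 31 = 718 left.
February 2059 has 28 days (2059 is not a leap year): 718 − 28 = 690 left.
March 2059 has 31 days: 690 − 31 = 659 left.
April 2059 has 30 days: 659 − 30 = 629 left.
May 2059 has 31 days: 629 − 31 = 598 left.
June 2059 has 30 days: 598 − 30 = 568 left.
July 2059 has 31 days: 568 − 31 = 537 left.
August 2059 has 31 days: 537 − 31 = 506 left.
September 2059 has 30 days: 506 − 30 = 476 left.
October 2059 has 31 days: 476 − 31 = 445 left.
November 2059 has 30 days: 445 − 30 = 415 left.
December 2059 has 31 days: 415 − 31 = 384 left.
January 2060 has 31 days: 384 − 31 = 353 left.
February 2060 has 29 days (2060 is a leap year): 353 − 29 = 324 left.
March 2060 has 31 days: 324 − 31 = 293 left.
April 2060 has 30 days: 293 − 30 = 263 left.
May 2060 has 31 days: 263 − 31 = 232 left.
June 2060 has 30 days: 232 − 30 = 202 left.
July 2060 has 31 days: 202 − 31 = 171 left.
August 2060 has 31 days: 171 − 31 = 140 left.
September 2060 has 30 days: 140 − 30 = 110 left.
October 2060 has 31 days: 110 − 31 = 79 left.
November 2060 has 30 days: 79 − 30 = 49 left.
December 2060 has 31 days: 49 − 31 = 18 left.
18 days into January 2061 → January 18, 2061.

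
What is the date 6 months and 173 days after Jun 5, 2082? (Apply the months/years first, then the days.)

Adding 6 months and 173 days from June 5, 2082: first the month/year part, then the days.
month 6 + 6 = 12 → December 2082.
Day 5 is valid in December, giving December 5, 2082.
Now add 173 days from December 5, 2082.
December has 31 days, so 31 − 5 = 26 days remain after December 5, 2082; 173 − 26 = 147 left.
January 2083 has 31 days: 147 − 31 = 116 left.
February 2083 has 28 days (2083 is not a leap year): 116 − 28 = 88 left.
March 2083 has 31 days: 88 − 31 = 57 left.
April 2083 has 30 days: 57 − 30 = 27 left.
27 days into May 2083 → May 27, 2083.

May 27, 2083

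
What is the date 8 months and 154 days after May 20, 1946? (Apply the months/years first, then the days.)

Adding 8 months and 154 days from May 20, 1946: first the month/year part, then the days.
month 5 + 8 = 13, which is month 1 of year 1947 → January 1947.
Day 20 is valid in January, giving January 20, 1947.
Now add 154 days from January 20, 1947.
January has 31 days, so 31 − 20 = 11 days remain after January 20, 1947; 154 − 11 = 143 left.
February 1947 has 28 days (1947 is not a leap year): 143 − 28 = 115 left.
March 1947 has 31 days: 115 − 31 = 84 left.
April 1947 has 30 days: 84 − 30 = 54 left.
May 1947 has 31 days: 54 − 31 = 23 left.
23 days into June 1947 → June 23, 1947.

June 23, 1947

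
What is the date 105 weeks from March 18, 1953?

March 23, 1955

Counting forward 105 weeks = 735 days from March 18, 1953.
March has 31 days, so 31 − 18 = 13 days remain after March 18, 1953; 735 − 13 = 722 left.
April 1953 has 30 days: 722 − 30 = 692 left.
May 1953 has 31 days: 692 − 31 = 661 left.
June 1953 has 30 days: 661 − 30 = 631 left.
July 1953 has 31 days: 631 − 31 = 600 left.
August 1953 has 31 days: 600 − 31 = 569 left.
September 1953 has 30 days: 569 − 30 = 539 left.
October 1953 has 31 days: 539 − 31 = 508 left.
November 1953 has 30 days: 508 − 30 = 478 left.
December 1953 has 31 days: 478 − 31 = 447 left.
January 1954 has 31 days: 447 − 31 = 416 left.
February 1954 has 28 days (1954 is not a leap year): 416 − 28 = 388 left.
March 1954 has 31 days: 388 − 31 = 357 left.
April 1954 has 30 days: 357 − 30 = 327 left.
May 1954 has 31 days: 327 − 31 = 296 left.
June 1954 has 30 days: 296 − 30 = 266 left.
July 1954 has 31 days: 266 − 31 = 235 left.
August 1954 has 31 days: 235 − 31 = 204 left.
September 1954 has 30 days: 204 − 30 = 174 left.
October 1954 has 31 days: 174 − 31 = 143 left.
November 1954 has 30 days: 143 − 30 = 113 left.
December 1954 has 31 days: 113 − 31 = 82 left.
January 1955 has 31 days: 82 − 31 = 51 left.
February 1955 has 28 days (1955 is not a leap year): 51 − 28 = 23 left.
23 days into March 1955 → March 23, 1955.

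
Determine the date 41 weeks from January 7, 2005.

Counting forward 41 weeks = 287 days from January 7, 2005.
January has 31 days, so 31 − 7 = 24 days remain after January 7, 2005; 287 − 24 = 263 left.
February 2005 has 28 days (2005 is not a leap year): 263 − 28 = 235 left.
March 2005 has 31 days: 235 − 31 = 204 left.
April 2005 has 30 days: 204 − 30 = 174 left.
May 2005 has 31 days: 174 − 31 = 143 left.
June 2005 has 30 days: 143 − 30 = 113 left.
July 2005 has 31 days: 113 − 31 = 82 left.
August 2005 has 31 days: 82 − 31 = 51 left.
September 2005 has 30 days: 51 − 30 = 21 left.
21 days into October 2005 → October 21, 2005.

October 21, 2005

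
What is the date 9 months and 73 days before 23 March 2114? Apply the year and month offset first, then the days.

Subtracting 9 months and 73 days from March 23, 2114: first the month/year part, then the days.
month 3 − 9 = -6, which is month 6 of year 2113 → June 2113.
Day 23 is valid in June, giving June 23, 2113.
Now subtract 73 days from June 23, 2113.
Going back 23 days from June 23, 2113 reaches the end of the previous month; 73 − 23 = 50 left.
May 2113 has 31 days: 50 − 31 = 19 left.
April 2113 has 30 days; 30 − 19 = 11 → April 11, 2113.

April 11, 2113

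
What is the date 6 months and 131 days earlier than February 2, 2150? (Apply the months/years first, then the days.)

Going back 6 months and 131 days from February 2, 2150: first the month/year part, then the days.
month 2 − 6 = -4, which is month 8 of year 2149 → August 2149.
Day 2 is valid in August, giving August 2, 2149.
Now subtract 131 days from August 2, 2149.
Going back 2 days from August 2, 2149 reaches the end of the previous month; 131 − 2 = 129 left.
July 2149 has 31 days: 129 − 31 = 98 left.
June 2149 has 30 days: 98 − 30 = 68 left.
May 2149 has 31 days: 68 − 31 = 37 left.
April 2149 has 30 days: 37 − 30 = 7 left.
March 2149 has 31 days; 31 − 7 = 24 → March 24, 2149.

March 24, 2149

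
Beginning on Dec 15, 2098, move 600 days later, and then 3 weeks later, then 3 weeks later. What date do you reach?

Advancing 600 days from December 15, 2098:
December has 31 days, so 31 − 15 = 16 days remain after December 15, 2098; 600 − 16 = 584 left.
January 2099 has 31 days: 584 − 31 = 553 left.
February 2099 has 28 days (2099 is not a leap year): 553 − 28 = 525 left.
March 2099 has 31 days: 525 − 31 = 494 left.
April 2099 has 30 days: 494 − 30 = 464 left.
May 2099 has 31 days: 464 − 31 = 433 left.
June 2099 has 30 days: 433 − 30 = 403 left.
July 2099 has 31 days: 403 − 31 = 372 left.
August 2099 has 31 days: 372 − 31 = 341 left.
September 2099 has 30 days: 341 − 30 = 311 left.
October 2099 has 31 days: 311 − 31 = 280 left.
November 2099 has 30 days: 280 − 30 = 250 left.
December 2099 has 31 days: 250 − 31 = 219 left.
January 2100 has 31 days: 219 − 31 = 188 left.
February 2100 has 28 days (2100 is not a leap year (divisible by 100 but not 400)): 188 − 28 = 160 left.
March 2100 has 31 days: 160 − 31 = 129 left.
April 2100 has 30 days: 129 − 30 = 99 left.
May 2100 has 31 days: 99 − 31 = 68 left.
June 2100 has 30 days: 68 − 30 = 38 left.
July 2100 has 31 days: 38 − 31 = 7 left.
7 days into August 2100 → August 7, 2100.
Adding 3 weeks (= 21 days) from August 7, 2100:
August has 31 days; 7 + 21 = 28, still in August.
Counting forward 3 weeks (= 21 days) from August 28, 2100:
August has 31 days, so 31 − 28 = 3 days remain after August 28, 2100; 21 − 3 = 18 left.
18 days into September 2100 → September 18, 2100.

September 18, 2100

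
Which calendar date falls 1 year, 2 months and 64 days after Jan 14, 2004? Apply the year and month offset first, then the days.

May 17, 2005

Advancing 1 year, 2 months and 64 days from January 14, 2004: first the month/year part, then the days.
+1 year → 2005; month 1 + 2 = 3 → March 2005.
Day 14 is valid in March, giving March 14, 2005.
Now add 64 days from March 14, 2005.
March has 31 days, so 31 − 14 = 17 days remain after March 14, 2005; 64 − 17 = 47 left.
April 2005 has 30 days: 47 − 30 = 17 left.
17 days into May 2005 → May 17, 2005.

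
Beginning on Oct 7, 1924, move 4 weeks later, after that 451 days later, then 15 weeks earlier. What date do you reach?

Advancing 4 weeks (= 28 days) from October 7, 1924:
October has 31 days, so 31 − 7 = 24 days remain after October 7, 1924; 28 − 24 = 4 left.
4 days into November 1924 → November 4, 1924.
Advancing 451 days from November 4, 1924:
November has 30 days, so 30 − 4 = 26 days remain after November 4, 1924; 451 − 26 = 425 left.
December 1924 has 31 days: 425 − 31 = 394 left.
January 1925 has 31 days: 394 − 31 = 363 left.
February 1925 has 28 days (1925 is not a leap year): 363 − 28 = 335 left.
March 1925 has 31 days: 335 − 31 = 304 left.
April 1925 has 30 days: 304 − 30 = 274 left.
May 1925 has 31 days: 274 − 31 = 243 left.
June 1925 has 30 days: 243 − 30 = 213 left.
July 1925 has 31 days: 213 − 31 = 182 left.
August 1925 has 31 days: 182 − 31 = 151 left.
September 1925 has 30 days: 151 − 30 = 121 left.
October 1925 has 31 days: 121 − 31 = 90 left.
November 1925 has 30 days: 90 − 30 = 60 left.
December 1925 has 31 days: 60 − 31 = 29 left.
29 days into January 1926 → January 29, 1926.
Counting back 15 weeks (= 105 days) from January 29, 1926:
Going back 29 days from January 29, 1926 reaches the end of the previous month; 105 − 29 = 76 left.
December 1925 has 31 days: 76 − 31 = 45 left.
November 1925 has 30 days: 45 − 30 = 15 left.
October 1925 has 31 days; 31 − 15 = 16 → October 16, 1925.

October 16, 1925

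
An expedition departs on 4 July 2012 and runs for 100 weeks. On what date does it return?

Advancing 100 weeks = 700 days from July 4, 2012.
July has 31 days, so 31 − 4 = 27 days remain after July 4, 2012; 700 − 27 = 673 left.
August 2012 has 31 days: 673 − 31 = 642 left.
September 2012 has 30 days: 642 − 30 = 612 left.
October 2012 has 31 days: 612 − 31 = 581 left.
November 2012 has 30 days: 581 − 30 = 551 left.
December 2012 has 31 days: 551 − 31 = 520 left.
January 2013 has 31 days: 520 − 31 = 489 left.
February 2013 has 28 days (2013 is not a leap year): 489 − 28 = 461 left.
March 2013 has 31 days: 461 − 31 = 430 left.
April 2013 has 30 days: 430 − 30 = 400 left.
May 2013 has 31 days: 400 − 31 = 369 left.
June 2013 has 30 days: 369 − 30 = 339 left.
July 2013 has 31 days: 339 − 31 = 308 left.
August 2013 has 31 days: 308 − 31 = 277 left.
September 2013 has 30 days: 277 − 30 = 247 left.
October 2013 has 31 days: 247 − 31 = 216 left.
November 2013 has 30 days: 216 − 30 = 186 left.
December 2013 has 31 days: 186 − 31 = 155 left.
January 2014 has 31 days: 155 − 31 = 124 left.
February 2014 has 28 days (2014 is not a leap year): 124 − 28 = 96 left.
March 2014 has 31 days: 96 − 31 = 65 left.
April 2014 has 30 days: 65 − 30 = 35 left.
May 2014 has 31 days: 35 − 31 = 4 left.
4 days into June 2014 → June 4, 2014.

June 4, 2014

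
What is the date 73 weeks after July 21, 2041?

Adding 73 weeks = 511 days from July 21, 2041.
July has 31 days, so 31 − 21 = 10 days remain after July 21, 2041; 511 − 10 = 501 left.
August 2041 has 31 days: 501 − 31 = 470 left.
September 2041 has 30 days: 470 − 30 = 440 left.
October 2041 has 31 days: 440 − 31 = 409 left.
November 2041 has 30 days: 409 − 30 = 379 left.
December 2041 has 31 days: 379 − 31 = 348 left.
January 2042 has 31 days: 348 − 31 = 317 left.
February 2042 has 28 days (2042 is not a leap year): 317 − 28 = 289 left.
March 2042 has 31 days: 289 − 31 = 258 left.
April 2042 has 30 days: 258 − 30 = 228 left.
May 2042 has 31 days: 228 − 31 = 197 left.
June 2042 has 30 days: 197 − 30 = 167 left.
July 2042 has 31 days: 167 − 31 = 136 left.
August 2042 has 31 days: 136 − 31 = 105 left.
September 2042 has 30 days: 105 − 30 = 75 left.
October 2042 has 31 days: 75 − 31 = 44 left.
November 2042 has 30 days: 44 − 30 = 14 left.
14 days into December 2042 → December 14, 2042.

December 14, 2042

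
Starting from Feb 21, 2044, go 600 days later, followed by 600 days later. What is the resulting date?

Counting forward 600 days from February 21, 2044:
February has 29 days, so 29 − 21 = 8 days remain after February 21, 2044; 600 − 8 = 592 left.
March 2044 has 31 days: 592 − 31 = 561 left.
April 2044 has 30 days: 561 − 30 = 531 left.
May 2044 has 31 days: 531 − 31 = 500 left.
June 2044 has 30 days: 500 − 30 = 470 left.
July 2044 has 31 days: 470 − 31 = 439 left.
August 2044 has 31 days: 439 − 31 = 408 left.
September 2044 has 30 days: 408 − 30 = 378 left.
October 2044 has 31 days: 378 − 31 = 347 left.
November 2044 has 30 days: 347 − 30 = 317 left.
December 2044 has 31 days: 317 − 31 = 286 left.
January 2045 has 31 days: 286 − 31 = 255 left.
February 2045 has 28 days (2045 is not a leap year): 255 − 28 = 227 left.
March 2045 has 31 days: 227 − 31 = 196 left.
April 2045 has 30 days: 196 − 30 = 166 left.
May 2045 has 31 days: 166 − 31 = 135 left.
June 2045 has 30 days: 135 − 30 = 105 left.
July 2045 has 31 days: 105 − 31 = 74 left.
August 2045 has 31 days: 74 − 31 = 43 left.
September 2045 has 30 days: 43 − 30 = 13 left.
13 days into October 2045 → October 13, 2045.
Advancing 600 days from October 13, 2045:
October has 31 days, so 31 − 13 = 18 days remain after October 13, 2045; 600 − 18 = 582 left.
November 2045 has 30 days: 582 − 30 = 552 left.
December 2045 has 31 days: 552 − 31 = 521 left.
January 2046 has 31 days: 521 − 31 = 490 left.
February 2046 has 28 days (2046 is not a leap year): 490 − 28 = 462 left.
March 2046 has 31 days: 462 − 31 = 431 left.
April 2046 has 30 days: 431 − 30 = 401 left.
May 2046 has 31 days: 401 − 31 = 370 left.
June 2046 has 30 days: 370 − 30 = 340 left.
July 2046 has 31 days: 340 − 31 = 309 left.
August 2046 has 31 days: 309 − 31 = 278 left.
September 2046 has 30 days: 278 − 30 = 248 left.
October 2046 has 31 days: 248 − 31 = 217 left.
November 2046 has 30 days: 217 − 30 = 187 left.
December 2046 has 31 days: 187 − 31 = 156 left.
January 2047 has 31 days: 156 − 31 = 125 left.
February 2047 has 28 days (2047 is not a leap year): 125 − 28 = 97 left.
March 2047 has 31 days: 97 − 31 = 66 left.
April 2047 has 30 days: 66 − 30 = 36 left.
May 2047 has 31 days: 36 − 31 = 5 left.
5 days into June 2047 → June 5, 2047.

June 5, 2047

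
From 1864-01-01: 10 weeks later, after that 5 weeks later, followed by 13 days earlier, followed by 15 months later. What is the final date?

Adding 10 weeks (= 70 days) from January 1, 1864:
January has 31 days, so 31 − 1 = 30 days remain after January 1, 1864; 70 − 30 = 40 left.
February 1864 has 29 days (1864 is a leap year): 40 − 29 = 11 left.
11 days into March 1864 → March 11, 1864.
Counting forward 5 weeks (= 35 days) from March 11, 1864:
March has 31 days, so 31 − 11 = 20 days remain after March 11, 1864; 35 − 20 = 15 left.
15 days into April 1864 → April 15, 1864.
Counting back 13 days from April 15, 1864:
15 − 13 = 2, still in April 1864.
Adding 15 months from April 2, 1864:
month 4 + 15 = 19, which is month 7 of year 1865 → July 1865.
Day 2 is valid in July, giving July 2, 1865.

July 2, 1865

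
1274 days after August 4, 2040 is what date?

January 30, 2044

Advancing 1274 days from August 4, 2040.
August has 31 days, so 31 − 4 = 27 days remain after August 4, 2040; 1274 − 27 = 1247 left.
September 2040 has 30 days: 1247 − 30 = 1217 left.
October 2040 has 31 days: 1217 − 31 = 1186 left.
November 2040 has 30 days: 1186 − 30 = 1156 left.
December 2040 has 31 days: 1156 − 31 = 1125 left.
January 2041 has 31 days: 1125 − 31 = 1094 left.
February 2041 has 28 days (2041 is not a leap year): 1094 − 28 = 1066 left.
March 2041 has 31 days: 1066 − 31 = 1035 left.
April 2041 has 30 days: 1035 − 30 = 1005 left.
May 2041 has 31 days: 1005 − 31 = 974 left.
June 2041 has 30 days: 974 − 30 = 944 left.
July 2041 has 31 days: 944 − 31 = 913 left.
August 2041 has 31 days: 913 − 31 = 882 left.
September 2041 has 30 days: 882 − 30 = 852 left.
October 2041 has 31 days: 852 − 31 = 821 left.
November 2041 has 30 days: 821 − 30 = 791 left.
December 2041 has 31 days: 791 − 31 = 760 left.
January 2042 has 31 days: 760 − 31 = 729 left.
February 2042 has 28 days (2042 is not a leap year): 729 − 28 = 701 left.
March 2042 has 31 days: 701 − 31 = 670 left.
April 2042 has 30 days: 670 − 30 = 640 left.
May 2042 has 31 days: 640 − 31 = 609 left.
June 2042 has 30 days: 609 − 30 = 579 left.
July 2042 has 31 days: 579 − 31 = 548 left.
August 2042 has 31 days: 548 − 31 = 517 left.
September 2042 has 30 days: 517 − 30 = 487 left.
October 2042 has 31 days: 487 − 31 = 456 left.
November 2042 has 30 days: 456 − 30 = 426 left.
December 2042 has 31 days: 426 − 31 = 395 left.
January 2043 has 31 days: 395 − 31 = 364 left.
February 2043 has 28 days (2043 is not a leap year): 364 − 28 = 336 left.
March 2043 has 31 days: 336 − 31 = 305 left.
April 2043 has 30 days: 305 − 30 = 275 left.
May 2043 has 31 days: 275 − 31 = 244 left.
June 2043 has 30 days: 244 − 30 = 214 left.
July 2043 has 31 days: 214 − 31 = 183 left.
August 2043 has 31 days: 183 − 31 = 152 left.
September 2043 has 30 days: 152 − 30 = 122 left.
October 2043 has 31 days: 122 − 31 = 91 left.
November 2043 has 30 days: 91 − 30 = 61 left.
December 2043 has 31 days: 61 − 31 = 30 left.
30 days into January 2044 → January 30, 2044.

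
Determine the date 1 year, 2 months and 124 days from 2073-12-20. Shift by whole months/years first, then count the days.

June 24, 2075

Counting forward 1 year, 2 months and 124 days from December 20, 2073: first the month/year part, then the days.
+1 year → 2074; month 12 + 2 = 14, which is month 2 of year 2075 → February 2075.
Day 20 is valid in February, giving February 20, 2075.
Now add 124 days from February 20, 2075.
February has 28 days, so 28 − 20 = 8 days remain after February 20, 2075; 124 − 8 = 116 left.
March 2075 has 31 days: 116 − 31 = 85 left.
April 2075 has 30 days: 85 − 30 = 55 left.
May 2075 has 31 days: 55 − 31 = 24 left.
24 days into June 2075 → June 24, 2075.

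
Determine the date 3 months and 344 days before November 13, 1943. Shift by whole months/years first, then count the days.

Subtracting 3 months and 344 days from November 13, 1943: first the month/year part, then the days.
month 11 − 3 = 8 → August 1943.
Day 13 is valid in August, giving August 13, 1943.
Now subtract 344 days from August 13, 1943.
Going back 13 days from August 13, 1943 reaches the end of the previous month; 344 − 13 = 331 left.
July 1943 has 31 days: 331 − 31 = 300 left.
June 1943 has 30 days: 300 − 30 = 270 left.
May 1943 has 31 days: 270 − 31 = 239 left.
April 1943 has 30 days: 239 − 30 = 209 left.
March 1943 has 31 days: 209 − 31 = 178 left.
February 1943 has 28 days (1943 is not a leap year): 178 − 28 = 150 left.
January 1943 has 31 days: 150 − 31 = 119 left.
December 1942 has 31 days: 119 − 31 = 88 left.
November 1942 has 30 days: 88 − 30 = 58 left.
October 1942 has 31 days: 58 − 31 = 27 left.
September 1942 has 30 days; 30 − 27 = 3 → September 3, 1942.

September 3, 1942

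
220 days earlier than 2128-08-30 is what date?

January 23, 2128

Going back 220 days from August 30, 2128.
Going back 30 days from August 30, 2128 reaches the end of the previous month; 220 − 30 = 190 left.
July 2128 has 31 days: 190 − 31 = 159 left.
June 2128 has 30 days: 159 − 30 = 129 left.
May 2128 has 31 days: 129 − 31 = 98 left.
April 2128 has 30 days: 98 − 30 = 68 left.
March 2128 has 31 days: 68 − 31 = 37 left.
February 2128 has 29 days (2128 is a leap year): 37 − 29 = 8 left.
January 2128 has 31 days; 31 − 8 = 23 → January 23, 2128.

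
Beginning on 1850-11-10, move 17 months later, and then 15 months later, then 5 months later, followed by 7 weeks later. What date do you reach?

January 28, 1854

Advancing 17 months from November 10, 1850:
month 11 + 17 = 28, which is month 4 of year 1852 → April 1852.
Day 10 is valid in April, giving April 10, 1852.
Counting forward 15 months from April 10, 1852:
month 4 + 15 = 19, which is month 7 of year 1853 → July 1853.
Day 10 is valid in July, giving July 10, 1853.
Advancing 5 months from July 10, 1853:
month 7 + 5 = 12 → December 1853.
Day 10 is valid in December, giving December 10, 1853.
Adding 7 weeks (= 49 days) from December 10, 1853:
December has 31 days, so 31 − 10 = 21 days remain after December 10, 1853; 49 − 21 = 28 left.
28 days into January 1854 → January 28, 1854.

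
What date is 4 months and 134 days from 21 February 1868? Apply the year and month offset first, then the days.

Counting forward 4 months and 134 days from February 21, 1868: first the month/year part, then the days.
month 2 + 4 = 6 → June 1868.
Day 21 is valid in June, giving June 21, 1868.
Now add 134 days from June 21, 1868.
June has 30 days, so 30 − 21 = 9 days remain after June 21, 1868; 134 − 9 = 125 left.
July 1868 has 31 days: 125 − 31 = 94 left.
August 1868 has 31 days: 94 − 31 = 63 left.
September 1868 has 30 days: 63 − 30 = 33 left.
October 1868 has 31 days: 33 − 31 = 2 left.
2 days into November 1868 → November 2, 1868.

November 2, 1868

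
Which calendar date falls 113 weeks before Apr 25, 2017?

February 24, 2015

Counting back 113 weeks = 791 days from April 25, 2017.
Going back 25 days from April 25, 2017 reaches the end of the previous month; 791 − 25 = 766 left.
March 2017 has 31 days: 766 − 31 = 735 left.
February 2017 has 28 days (2017 is not a leap year): 735 − 28 = 707 left.
January 2017 has 31 days: 707 − 31 = 676 left.
December 2016 has 31 days: 676 − 31 = 645 left.
November 2016 has 30 days: 645 − 30 = 615 left.
October 2016 has 31 days: 615 − 31 = 584 left.
September 2016 has 30 days: 584 − 30 = 554 left.
August 2016 has 31 days: 554 − 31 = 523 left.
July 2016 has 31 days: 523 − 31 = 492 left.
June 2016 has 30 days: 492 − 30 = 462 left.
May 2016 has 31 days: 462 − 31 = 431 left.
April 2016 has 30 days: 431 − 30 = 401 left.
March 2016 has 31 days: 401 − 31 = 370 left.
February 2016 has 29 days (2016 is a leap year): 370 − 29 = 341 left.
January 2016 has 31 days: 341 − 31 = 310 left.
December 2015 has 31 days: 310 − 31 = 279 left.
November 2015 has 30 days: 279 − 30 = 249 left.
October 2015 has 31 days: 249 − 31 = 218 left.
September 2015 has 30 days: 218 − 30 = 188 left.
August 2015 has 31 days: 188 − 31 = 157 left.
July 2015 has 31 days: 157 − 31 = 126 left.
June 2015 has 30 days: 126 − 30 = 96 left.
May 2015 has 31 days: 96 − 31 = 65 left.
April 2015 has 30 days: 65 − 30 = 35 left.
March 2015 has 31 days: 35 − 31 = 4 left.
February 2015 has 28 days; 28 − 4 = 24 → February 24, 2015.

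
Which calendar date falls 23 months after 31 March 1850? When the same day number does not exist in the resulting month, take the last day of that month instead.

February 29, 1852

Advancing 23 months from March 31, 1850.
month 3 + 23 = 26, which is month 2 of year 1852 → February 1852.
February 1852 has only 29 days (1852 is a leap year — relevant if February), and the start was day 31, so the date clamps to February 29, 1852.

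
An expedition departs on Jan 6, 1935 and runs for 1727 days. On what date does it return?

September 29, 1939

Counting forward 1727 days from January 6, 1935.
January has 31 days, so 31 − 6 = 25 days remain after January 6, 1935; 1727 − 25 = 1702 left.
February 1935 has 28 days (1935 is not a leap year): 1702 − 28 = 1674 left.
March 1935 has 31 days: 1674 − 31 = 1643 left.
April 1935 has 30 days: 1643 − 30 = 1613 left.
May 1935 has 31 days: 1613 − 31 = 1582 left.
June 1935 has 30 days: 1582 − 30 = 1552 left.
July 1935 has 31 days: 1552 − 31 = 1521 left.
August 1935 has 31 days: 1521 − 31 = 1490 left.
September 1935 has 30 days: 1490 − 30 = 1460 left.
October 1935 has 31 days: 1460 − 31 = 1429 left.
November 1935 has 30 days: 1429 − 30 = 1399 left.
December 1935 has 31 days: 1399 − 31 = 1368 left.
January 1936 has 31 days: 1368 − 31 = 1337 left.
February 1936 has 29 days (1936 is a leap year): 1337 − 29 = 1308 left.
March 1936 has 31 days: 1308 − 31 = 1277 left.
April 1936 has 30 days: 1277 − 30 = 1247 left.
May 1936 has 31 days: 1247 − 31 = 1216 left.
June 1936 has 30 days: 1216 − 30 = 1186 left.
July 1936 has 31 days: 1186 − 31 = 1155 left.
August 1936 has 31 days: 1155 − 31 = 1124 left.
September 1936 has 30 days: 1124 − 30 = 1094 left.
October 1936 has 31 days: 1094 − 31 = 1063 left.
November 1936 has 30 days: 1063 − 30 = 1033 left.
December 1936 has 31 days: 1033 − 31 = 1002 left.
January 1937 has 31 days: 1002 − 31 = 971 left.
February 1937 has 28 days (1937 is not a leap year): 971 − 28 = 943 left.
March 1937 has 31 days: 943 − 31 = 912 left.
April 1937 has 30 days: 912 − 30 = 882 left.
May 1937 has 31 days: 882 − 31 = 851 left.
June 1937 has 30 days: 851 − 30 = 821 left.
July 1937 has 31 days: 821 − 31 = 790 left.
August 1937 has 31 days: 790 − 31 = 759 left.
September 1937 has 30 days: 759 − 30 = 729 left.
October 1937 has 31 days: 729 − 31 = 698 left.
November 1937 has 30 days: 698 − 30 = 668 left.
December 1937 has 31 days: 668 − 31 = 637 left.
January 1938 has 31 days: 637 − 31 = 606 left.
February 1938 has 28 days (1938 is not a leap year): 606 − 28 = 578 left.
March 1938 has 31 days: 578 − 31 = 547 left.
April 1938 has 30 days: 547 − 30 = 517 left.
May 1938 has 31 days: 517 − 31 = 486 left.
June 1938 has 30 days: 486 − 30 = 456 left.
July 1938 has 31 days: 456 − 31 = 425 left.
August 1938 has 31 days: 425 − 31 = 394 left.
September 1938 has 30 days: 394 − 30 = 364 left.
October 1938 has 31 days: 364 − 31 = 333 left.
November 1938 has 30 days: 333 − 30 = 303 left.
December 1938 has 31 days: 303 − 31 = 272 left.
January 1939 has 31 days: 272 − 31 = 241 left.
February 1939 has 28 days (1939 is not a leap year): 241 − 28 = 213 left.
March 1939 has 31 days: 213 − 31 = 182 left.
April 1939 has 30 days: 182 − 30 = 152 left.
May 1939 has 31 days: 152 − 31 = 121 left.
June 1939 has 30 days: 121 − 30 = 91 left.
July 1939 has 31 days: 91 − 31 = 60 left.
August 1939 has 31 days: 60 − 31 = 29 left.
29 days into September 1939 → September 29, 1939.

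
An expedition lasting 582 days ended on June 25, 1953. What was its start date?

Going back 582 days from June 25, 1953.
Going back 25 days from June 25, 1953 reaches the end of the previous month; 582 − 25 = 557 left.
May 1953 has 31 days: 557 − 31 = 526 left.
April 1953 has 30 days: 526 − 30 = 496 left.
March 1953 has 31 days: 496 − 31 = 465 left.
February 1953 has 28 days (1953 is not a leap year): 465 − 28 = 437 left.
January 1953 has 31 days: 437 − 31 = 406 left.
December 1952 has 31 days: 406 − 31 = 375 left.
November 1952 has 30 days: 375 − 30 = 345 left.
October 1952 has 31 days: 345 − 31 = 314 left.
September 1952 has 30 days: 314 − 30 = 284 left.
August 1952 has 31 days: 284 − 31 = 253 left.
July 1952 has 31 days: 253 − 31 = 222 left.
June 1952 has 30 days: 222 − 30 = 192 left.
May 1952 has 31 days: 192 − 31 = 161 left.
April 1952 has 30 days: 161 − 30 = 131 left.
March 1952 has 31 days: 131 − 31 = 100 left.
February 1952 has 29 days (1952 is a leap year): 100 − 29 = 71 left.
January 1952 has 31 days: 71 − 31 = 40 left.
December 1951 has 31 days: 40 − 31 = 9 left.
November 1951 has 30 days; 30 − 9 = 21 → November 21, 1951.

November 21, 1951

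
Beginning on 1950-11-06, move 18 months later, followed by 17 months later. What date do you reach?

October 6, 1953

Adding 18 months from November 6, 1950:
month 11 + 18 = 29, which is month 5 of year 1952 → May 1952.
Day 6 is valid in May, giving May 6, 1952.
Adding 17 months from May 6, 1952:
month 5 + 17 = 22, which is month 10 of year 1953 → October 1953.
Day 6 is valid in October, giving October 6, 1953.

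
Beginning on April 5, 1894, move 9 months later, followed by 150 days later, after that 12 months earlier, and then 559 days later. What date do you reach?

Adding 9 months from April 5, 1894:
month 4 + 9 = 13, which is month 1 of year 1895 → January 1895.
Day 5 is valid in January, giving January 5, 1895.
Counting forward 150 days from January 5, 1895:
January has 31 days, so 31 − 5 = 26 days remain after January 5, 1895; 150 − 26 = 124 left.
February 1895 has 28 days (1895 is not a leap year): 124 − 28 = 96 left.
March 1895 has 31 days: 96 − 31 = 65 left.
April 1895 has 30 days: 65 − 30 = 35 left.
May 1895 has 31 days: 35 − 31 = 4 left.
4 days into June 1895 → June 4, 1895.
Going back 12 months from June 4, 1895:
month 6 − 12 = -6, which is month 6 of year 1894 → June 1894.
Day 4 is valid in June, giving June 4, 1894.
Counting forward 559 days from June 4, 1894:
June has 30 days, so 30 − 4 = 26 days remain after June 4, 1894; 559 − 26 = 533 left.
July 1894 has 31 days: 533 − 31 = 502 left.
August 1894 has 31 days: 502 − 31 = 471 left.
September 1894 has 30 days: 471 − 30 = 441 left.
October 1894 has 31 days: 441 − 31 = 410 left.
November 1894 has 30 days: 410 − 30 = 380 left.
December 1894 has 31 days: 380 − 31 = 349 left.
January 1895 has 31 days: 349 − 31 = 318 left.
February 1895 has 28 days (1895 is not a leap year): 318 − 28 = 290 left.
March 1895 has 31 days: 290 − 31 = 259 left.
April 1895 has 30 days: 259 − 30 = 229 left.
May 1895 has 31 days: 229 − 31 = 198 left.
June 1895 has 30 days: 198 − 30 = 168 left.
July 1895 has 31 days: 168 − 31 = 137 left.
August 1895 has 31 days: 137 − 31 = 106 left.
September 1895 has 30 days: 106 − 30 = 76 left.
October 1895 has 31 days: 76 − 31 = 45 left.
November 1895 has 30 days: 45 − 30 = 15 left.
15 days into December 1895 → December 15, 1895.

December 15, 1895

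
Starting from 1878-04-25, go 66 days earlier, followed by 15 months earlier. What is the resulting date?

Counting back 66 days from April 25, 1878:
Going back 25 days from April 25, 1878 reaches the end of the previous month; 66 − 25 = 41 left.
March 1878 has 31 days: 41 − 31 = 10 left.
February 1878 has 28 days; 28 − 10 = 18 → February 18, 1878.
Going back 15 months from February 18, 1878:
month 2 − 15 = -13, which is month 11 of year 1876 → November 1876.
Day 18 is valid in November, giving November 18, 1876.

November 18, 1876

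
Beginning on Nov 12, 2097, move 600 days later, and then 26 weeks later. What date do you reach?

Counting forward 600 days from November 12, 2097:
November has 30 days, so 30 − 12 = 18 days remain after November 12, 2097; 600 − 18 = 582 left.
December 2097 has 31 days: 582 − 31 = 551 left.
January 2098 has 31 days: 551 − 31 = 520 left.
February 2098 has 28 days (2098 is not a leap year): 520 − 28 = 492 left.
March 2098 has 31 days: 492 − 31 = 461 left.
April 2098 has 30 days: 461 − 30 = 431 left.
May 2098 has 31 days: 431 − 31 = 400 left.
June 2098 has 30 days: 400 − 30 = 370 left.
July 2098 has 31 days: 370 − 31 = 339 left.
August 2098 has 31 days: 339 − 31 = 308 left.
September 2098 has 30 days: 308 − 30 = 278 left.
October 2098 has 31 days: 278 − 31 = 247 left.
November 2098 has 30 days: 247 − 30 = 217 left.
December 2098 has 31 days: 217 − 31 = 186 left.
January 2099 has 31 days: 186 − 31 = 155 left.
February 2099 has 28 days (2099 is not a leap year): 155 − 28 = 127 left.
March 2099 has 31 days: 127 − 31 = 96 left.
April 2099 has 30 days: 96 − 30 = 66 left.
May 2099 has 31 days: 66 − 31 = 35 left.
June 2099 has 30 days: 35 − 30 = 5 left.
5 days into July 2099 → July 5, 2099.
Counting forward 26 weeks (= 182 days) from July 5, 2099:
July has 31 days, so 31 − 5 = 26 days remain after July 5, 2099; 182 − 26 = 156 left.
August 2099 has 31 days: 156 − 31 = 125 left.
September 2099 has 30 days: 125 − 30 = 95 left.
October 2099 has 31 days: 95 − 31 = 64 left.
November 2099 has 30 days: 64 − 30 = 34 left.
December 2099 has 31 days: 34 − 31 = 3 left.
3 days into January 2100 → January 3, 2100.

January 3, 2100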